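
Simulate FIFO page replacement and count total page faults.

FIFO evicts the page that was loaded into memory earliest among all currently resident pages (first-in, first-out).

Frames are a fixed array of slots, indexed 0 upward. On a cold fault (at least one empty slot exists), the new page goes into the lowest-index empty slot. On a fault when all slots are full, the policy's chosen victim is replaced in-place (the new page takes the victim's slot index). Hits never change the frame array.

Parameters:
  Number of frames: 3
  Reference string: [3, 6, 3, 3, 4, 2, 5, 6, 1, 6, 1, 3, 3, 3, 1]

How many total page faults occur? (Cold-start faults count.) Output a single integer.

Step 0: ref 3 → FAULT, frames=[3,-,-]
Step 1: ref 6 → FAULT, frames=[3,6,-]
Step 2: ref 3 → HIT, frames=[3,6,-]
Step 3: ref 3 → HIT, frames=[3,6,-]
Step 4: ref 4 → FAULT, frames=[3,6,4]
Step 5: ref 2 → FAULT (evict 3), frames=[2,6,4]
Step 6: ref 5 → FAULT (evict 6), frames=[2,5,4]
Step 7: ref 6 → FAULT (evict 4), frames=[2,5,6]
Step 8: ref 1 → FAULT (evict 2), frames=[1,5,6]
Step 9: ref 6 → HIT, frames=[1,5,6]
Step 10: ref 1 → HIT, frames=[1,5,6]
Step 11: ref 3 → FAULT (evict 5), frames=[1,3,6]
Step 12: ref 3 → HIT, frames=[1,3,6]
Step 13: ref 3 → HIT, frames=[1,3,6]
Step 14: ref 1 → HIT, frames=[1,3,6]
Total faults: 8

Answer: 8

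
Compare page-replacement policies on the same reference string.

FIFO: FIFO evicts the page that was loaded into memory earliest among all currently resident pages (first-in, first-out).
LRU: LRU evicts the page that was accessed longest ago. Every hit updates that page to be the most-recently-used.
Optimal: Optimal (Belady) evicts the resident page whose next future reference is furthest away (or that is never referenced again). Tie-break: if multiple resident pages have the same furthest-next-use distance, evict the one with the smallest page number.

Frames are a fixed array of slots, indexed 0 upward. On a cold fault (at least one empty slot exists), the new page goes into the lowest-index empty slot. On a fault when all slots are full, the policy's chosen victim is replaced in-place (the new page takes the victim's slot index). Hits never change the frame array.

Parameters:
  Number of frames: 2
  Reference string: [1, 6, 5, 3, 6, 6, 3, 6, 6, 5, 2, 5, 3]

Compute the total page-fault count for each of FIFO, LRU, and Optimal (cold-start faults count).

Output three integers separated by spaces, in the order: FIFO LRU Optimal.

Answer: 8 8 7

Derivation:
--- FIFO ---
  step 0: ref 1 -> FAULT, frames=[1,-] (faults so far: 1)
  step 1: ref 6 -> FAULT, frames=[1,6] (faults so far: 2)
  step 2: ref 5 -> FAULT, evict 1, frames=[5,6] (faults so far: 3)
  step 3: ref 3 -> FAULT, evict 6, frames=[5,3] (faults so far: 4)
  step 4: ref 6 -> FAULT, evict 5, frames=[6,3] (faults so far: 5)
  step 5: ref 6 -> HIT, frames=[6,3] (faults so far: 5)
  step 6: ref 3 -> HIT, frames=[6,3] (faults so far: 5)
  step 7: ref 6 -> HIT, frames=[6,3] (faults so far: 5)
  step 8: ref 6 -> HIT, frames=[6,3] (faults so far: 5)
  step 9: ref 5 -> FAULT, evict 3, frames=[6,5] (faults so far: 6)
  step 10: ref 2 -> FAULT, evict 6, frames=[2,5] (faults so far: 7)
  step 11: ref 5 -> HIT, frames=[2,5] (faults so far: 7)
  step 12: ref 3 -> FAULT, evict 5, frames=[2,3] (faults so far: 8)
  FIFO total faults: 8
--- LRU ---
  step 0: ref 1 -> FAULT, frames=[1,-] (faults so far: 1)
  step 1: ref 6 -> FAULT, frames=[1,6] (faults so far: 2)
  step 2: ref 5 -> FAULT, evict 1, frames=[5,6] (faults so far: 3)
  step 3: ref 3 -> FAULT, evict 6, frames=[5,3] (faults so far: 4)
  step 4: ref 6 -> FAULT, evict 5, frames=[6,3] (faults so far: 5)
  step 5: ref 6 -> HIT, frames=[6,3] (faults so far: 5)
  step 6: ref 3 -> HIT, frames=[6,3] (faults so far: 5)
  step 7: ref 6 -> HIT, frames=[6,3] (faults so far: 5)
  step 8: ref 6 -> HIT, frames=[6,3] (faults so far: 5)
  step 9: ref 5 -> FAULT, evict 3, frames=[6,5] (faults so far: 6)
  step 10: ref 2 -> FAULT, evict 6, frames=[2,5] (faults so far: 7)
  step 11: ref 5 -> HIT, frames=[2,5] (faults so far: 7)
  step 12: ref 3 -> FAULT, evict 2, frames=[3,5] (faults so far: 8)
  LRU total faults: 8
--- Optimal ---
  step 0: ref 1 -> FAULT, frames=[1,-] (faults so far: 1)
  step 1: ref 6 -> FAULT, frames=[1,6] (faults so far: 2)
  step 2: ref 5 -> FAULT, evict 1, frames=[5,6] (faults so far: 3)
  step 3: ref 3 -> FAULT, evict 5, frames=[3,6] (faults so far: 4)
  step 4: ref 6 -> HIT, frames=[3,6] (faults so far: 4)
  step 5: ref 6 -> HIT, frames=[3,6] (faults so far: 4)
  step 6: ref 3 -> HIT, frames=[3,6] (faults so far: 4)
  step 7: ref 6 -> HIT, frames=[3,6] (faults so far: 4)
  step 8: ref 6 -> HIT, frames=[3,6] (faults so far: 4)
  step 9: ref 5 -> FAULT, evict 6, frames=[3,5] (faults so far: 5)
  step 10: ref 2 -> FAULT, evict 3, frames=[2,5] (faults so far: 6)
  step 11: ref 5 -> HIT, frames=[2,5] (faults so far: 6)
  step 12: ref 3 -> FAULT, evict 2, frames=[3,5] (faults so far: 7)
  Optimal total faults: 7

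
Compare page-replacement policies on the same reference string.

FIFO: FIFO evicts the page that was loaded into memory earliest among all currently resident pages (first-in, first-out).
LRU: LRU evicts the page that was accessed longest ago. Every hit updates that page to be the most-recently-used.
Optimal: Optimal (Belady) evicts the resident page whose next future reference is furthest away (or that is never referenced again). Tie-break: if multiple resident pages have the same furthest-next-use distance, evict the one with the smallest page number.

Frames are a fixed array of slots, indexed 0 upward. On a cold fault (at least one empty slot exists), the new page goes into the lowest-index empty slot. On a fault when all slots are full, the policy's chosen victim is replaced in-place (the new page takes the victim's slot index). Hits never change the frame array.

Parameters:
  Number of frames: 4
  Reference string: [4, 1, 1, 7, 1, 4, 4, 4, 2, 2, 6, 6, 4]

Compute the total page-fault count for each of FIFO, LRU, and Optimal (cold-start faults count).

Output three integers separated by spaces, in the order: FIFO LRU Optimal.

Answer: 6 5 5

Derivation:
--- FIFO ---
  step 0: ref 4 -> FAULT, frames=[4,-,-,-] (faults so far: 1)
  step 1: ref 1 -> FAULT, frames=[4,1,-,-] (faults so far: 2)
  step 2: ref 1 -> HIT, frames=[4,1,-,-] (faults so far: 2)
  step 3: ref 7 -> FAULT, frames=[4,1,7,-] (faults so far: 3)
  step 4: ref 1 -> HIT, frames=[4,1,7,-] (faults so far: 3)
  step 5: ref 4 -> HIT, frames=[4,1,7,-] (faults so far: 3)
  step 6: ref 4 -> HIT, frames=[4,1,7,-] (faults so far: 3)
  step 7: ref 4 -> HIT, frames=[4,1,7,-] (faults so far: 3)
  step 8: ref 2 -> FAULT, frames=[4,1,7,2] (faults so far: 4)
  step 9: ref 2 -> HIT, frames=[4,1,7,2] (faults so far: 4)
  step 10: ref 6 -> FAULT, evict 4, frames=[6,1,7,2] (faults so far: 5)
  step 11: ref 6 -> HIT, frames=[6,1,7,2] (faults so far: 5)
  step 12: ref 4 -> FAULT, evict 1, frames=[6,4,7,2] (faults so far: 6)
  FIFO total faults: 6
--- LRU ---
  step 0: ref 4 -> FAULT, frames=[4,-,-,-] (faults so far: 1)
  step 1: ref 1 -> FAULT, frames=[4,1,-,-] (faults so far: 2)
  step 2: ref 1 -> HIT, frames=[4,1,-,-] (faults so far: 2)
  step 3: ref 7 -> FAULT, frames=[4,1,7,-] (faults so far: 3)
  step 4: ref 1 -> HIT, frames=[4,1,7,-] (faults so far: 3)
  step 5: ref 4 -> HIT, frames=[4,1,7,-] (faults so far: 3)
  step 6: ref 4 -> HIT, frames=[4,1,7,-] (faults so far: 3)
  step 7: ref 4 -> HIT, frames=[4,1,7,-] (faults so far: 3)
  step 8: ref 2 -> FAULT, frames=[4,1,7,2] (faults so far: 4)
  step 9: ref 2 -> HIT, frames=[4,1,7,2] (faults so far: 4)
  step 10: ref 6 -> FAULT, evict 7, frames=[4,1,6,2] (faults so far: 5)
  step 11: ref 6 -> HIT, frames=[4,1,6,2] (faults so far: 5)
  step 12: ref 4 -> HIT, frames=[4,1,6,2] (faults so far: 5)
  LRU total faults: 5
--- Optimal ---
  step 0: ref 4 -> FAULT, frames=[4,-,-,-] (faults so far: 1)
  step 1: ref 1 -> FAULT, frames=[4,1,-,-] (faults so far: 2)
  step 2: ref 1 -> HIT, frames=[4,1,-,-] (faults so far: 2)
  step 3: ref 7 -> FAULT, frames=[4,1,7,-] (faults so far: 3)
  step 4: ref 1 -> HIT, frames=[4,1,7,-] (faults so far: 3)
  step 5: ref 4 -> HIT, frames=[4,1,7,-] (faults so far: 3)
  step 6: ref 4 -> HIT, frames=[4,1,7,-] (faults so far: 3)
  step 7: ref 4 -> HIT, frames=[4,1,7,-] (faults so far: 3)
  step 8: ref 2 -> FAULT, frames=[4,1,7,2] (faults so far: 4)
  step 9: ref 2 -> HIT, frames=[4,1,7,2] (faults so far: 4)
  step 10: ref 6 -> FAULT, evict 1, frames=[4,6,7,2] (faults so far: 5)
  step 11: ref 6 -> HIT, frames=[4,6,7,2] (faults so far: 5)
  step 12: ref 4 -> HIT, frames=[4,6,7,2] (faults so far: 5)
  Optimal total faults: 5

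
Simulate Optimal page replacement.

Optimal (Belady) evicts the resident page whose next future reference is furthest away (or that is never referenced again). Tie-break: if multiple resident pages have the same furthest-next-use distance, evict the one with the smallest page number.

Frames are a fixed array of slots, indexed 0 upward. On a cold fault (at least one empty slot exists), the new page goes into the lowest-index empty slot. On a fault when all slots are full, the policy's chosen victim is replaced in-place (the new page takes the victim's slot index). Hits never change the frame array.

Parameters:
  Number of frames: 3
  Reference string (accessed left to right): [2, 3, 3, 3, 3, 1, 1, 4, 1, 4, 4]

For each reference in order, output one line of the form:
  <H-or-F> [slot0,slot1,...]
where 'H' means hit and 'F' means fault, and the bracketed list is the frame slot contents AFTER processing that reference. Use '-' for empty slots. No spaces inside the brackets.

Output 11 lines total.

F [2,-,-]
F [2,3,-]
H [2,3,-]
H [2,3,-]
H [2,3,-]
F [2,3,1]
H [2,3,1]
F [4,3,1]
H [4,3,1]
H [4,3,1]
H [4,3,1]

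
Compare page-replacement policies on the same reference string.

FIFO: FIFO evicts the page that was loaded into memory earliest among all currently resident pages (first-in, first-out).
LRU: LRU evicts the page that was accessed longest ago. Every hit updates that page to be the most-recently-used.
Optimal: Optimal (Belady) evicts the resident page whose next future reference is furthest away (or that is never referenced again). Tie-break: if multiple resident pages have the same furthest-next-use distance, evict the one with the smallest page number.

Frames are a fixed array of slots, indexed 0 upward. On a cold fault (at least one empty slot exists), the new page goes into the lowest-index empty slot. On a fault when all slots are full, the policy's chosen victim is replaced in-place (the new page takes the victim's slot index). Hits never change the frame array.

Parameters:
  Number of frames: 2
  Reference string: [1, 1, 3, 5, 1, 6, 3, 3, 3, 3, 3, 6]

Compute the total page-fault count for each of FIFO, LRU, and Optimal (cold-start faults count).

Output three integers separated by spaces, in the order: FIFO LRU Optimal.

Answer: 6 6 5

Derivation:
--- FIFO ---
  step 0: ref 1 -> FAULT, frames=[1,-] (faults so far: 1)
  step 1: ref 1 -> HIT, frames=[1,-] (faults so far: 1)
  step 2: ref 3 -> FAULT, frames=[1,3] (faults so far: 2)
  step 3: ref 5 -> FAULT, evict 1, frames=[5,3] (faults so far: 3)
  step 4: ref 1 -> FAULT, evict 3, frames=[5,1] (faults so far: 4)
  step 5: ref 6 -> FAULT, evict 5, frames=[6,1] (faults so far: 5)
  step 6: ref 3 -> FAULT, evict 1, frames=[6,3] (faults so far: 6)
  step 7: ref 3 -> HIT, frames=[6,3] (faults so far: 6)
  step 8: ref 3 -> HIT, frames=[6,3] (faults so far: 6)
  step 9: ref 3 -> HIT, frames=[6,3] (faults so far: 6)
  step 10: ref 3 -> HIT, frames=[6,3] (faults so far: 6)
  step 11: ref 6 -> HIT, frames=[6,3] (faults so far: 6)
  FIFO total faults: 6
--- LRU ---
  step 0: ref 1 -> FAULT, frames=[1,-] (faults so far: 1)
  step 1: ref 1 -> HIT, frames=[1,-] (faults so far: 1)
  step 2: ref 3 -> FAULT, frames=[1,3] (faults so far: 2)
  step 3: ref 5 -> FAULT, evict 1, frames=[5,3] (faults so far: 3)
  step 4: ref 1 -> FAULT, evict 3, frames=[5,1] (faults so far: 4)
  step 5: ref 6 -> FAULT, evict 5, frames=[6,1] (faults so far: 5)
  step 6: ref 3 -> FAULT, evict 1, frames=[6,3] (faults so far: 6)
  step 7: ref 3 -> HIT, frames=[6,3] (faults so far: 6)
  step 8: ref 3 -> HIT, frames=[6,3] (faults so far: 6)
  step 9: ref 3 -> HIT, frames=[6,3] (faults so far: 6)
  step 10: ref 3 -> HIT, frames=[6,3] (faults so far: 6)
  step 11: ref 6 -> HIT, frames=[6,3] (faults so far: 6)
  LRU total faults: 6
--- Optimal ---
  step 0: ref 1 -> FAULT, frames=[1,-] (faults so far: 1)
  step 1: ref 1 -> HIT, frames=[1,-] (faults so far: 1)
  step 2: ref 3 -> FAULT, frames=[1,3] (faults so far: 2)
  step 3: ref 5 -> FAULT, evict 3, frames=[1,5] (faults so far: 3)
  step 4: ref 1 -> HIT, frames=[1,5] (faults so far: 3)
  step 5: ref 6 -> FAULT, evict 1, frames=[6,5] (faults so far: 4)
  step 6: ref 3 -> FAULT, evict 5, frames=[6,3] (faults so far: 5)
  step 7: ref 3 -> HIT, frames=[6,3] (faults so far: 5)
  step 8: ref 3 -> HIT, frames=[6,3] (faults so far: 5)
  step 9: ref 3 -> HIT, frames=[6,3] (faults so far: 5)
  step 10: ref 3 -> HIT, frames=[6,3] (faults so far: 5)
  step 11: ref 6 -> HIT, frames=[6,3] (faults so far: 5)
  Optimal total faults: 5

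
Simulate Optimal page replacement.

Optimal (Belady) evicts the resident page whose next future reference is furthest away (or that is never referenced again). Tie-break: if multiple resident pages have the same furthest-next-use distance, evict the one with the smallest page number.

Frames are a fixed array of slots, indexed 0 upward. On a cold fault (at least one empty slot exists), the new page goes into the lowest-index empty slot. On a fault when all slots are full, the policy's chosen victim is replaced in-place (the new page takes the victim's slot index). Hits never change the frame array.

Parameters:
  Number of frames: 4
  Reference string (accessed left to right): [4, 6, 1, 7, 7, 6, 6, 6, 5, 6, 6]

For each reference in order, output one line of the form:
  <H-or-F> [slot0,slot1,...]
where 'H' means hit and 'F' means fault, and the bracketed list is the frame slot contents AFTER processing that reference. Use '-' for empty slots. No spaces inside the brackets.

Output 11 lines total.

F [4,-,-,-]
F [4,6,-,-]
F [4,6,1,-]
F [4,6,1,7]
H [4,6,1,7]
H [4,6,1,7]
H [4,6,1,7]
H [4,6,1,7]
F [4,6,5,7]
H [4,6,5,7]
H [4,6,5,7]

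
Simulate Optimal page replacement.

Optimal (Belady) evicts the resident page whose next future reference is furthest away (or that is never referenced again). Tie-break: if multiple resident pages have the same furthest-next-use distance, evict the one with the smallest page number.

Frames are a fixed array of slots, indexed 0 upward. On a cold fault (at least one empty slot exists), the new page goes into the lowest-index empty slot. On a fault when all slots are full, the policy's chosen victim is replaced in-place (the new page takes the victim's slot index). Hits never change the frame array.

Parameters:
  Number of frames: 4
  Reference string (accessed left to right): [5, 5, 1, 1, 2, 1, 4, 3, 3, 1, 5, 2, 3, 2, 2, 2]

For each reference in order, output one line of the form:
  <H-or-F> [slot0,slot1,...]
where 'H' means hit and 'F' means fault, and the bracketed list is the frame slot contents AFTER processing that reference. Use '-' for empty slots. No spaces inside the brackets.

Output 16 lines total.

F [5,-,-,-]
H [5,-,-,-]
F [5,1,-,-]
H [5,1,-,-]
F [5,1,2,-]
H [5,1,2,-]
F [5,1,2,4]
F [5,1,2,3]
H [5,1,2,3]
H [5,1,2,3]
H [5,1,2,3]
H [5,1,2,3]
H [5,1,2,3]
H [5,1,2,3]
H [5,1,2,3]
H [5,1,2,3]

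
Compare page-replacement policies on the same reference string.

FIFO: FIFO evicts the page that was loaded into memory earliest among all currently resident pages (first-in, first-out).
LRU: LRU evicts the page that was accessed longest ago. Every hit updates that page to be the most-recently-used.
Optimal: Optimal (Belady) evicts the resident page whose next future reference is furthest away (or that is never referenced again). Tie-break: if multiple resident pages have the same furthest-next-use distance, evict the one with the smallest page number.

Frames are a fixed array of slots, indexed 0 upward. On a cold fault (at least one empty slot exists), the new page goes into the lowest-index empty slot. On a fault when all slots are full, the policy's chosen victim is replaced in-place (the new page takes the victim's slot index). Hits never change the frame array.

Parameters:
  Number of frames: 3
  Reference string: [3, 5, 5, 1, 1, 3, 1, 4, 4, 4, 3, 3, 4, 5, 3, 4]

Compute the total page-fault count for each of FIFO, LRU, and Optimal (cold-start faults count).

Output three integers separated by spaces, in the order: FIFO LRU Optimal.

--- FIFO ---
  step 0: ref 3 -> FAULT, frames=[3,-,-] (faults so far: 1)
  step 1: ref 5 -> FAULT, frames=[3,5,-] (faults so far: 2)
  step 2: ref 5 -> HIT, frames=[3,5,-] (faults so far: 2)
  step 3: ref 1 -> FAULT, frames=[3,5,1] (faults so far: 3)
  step 4: ref 1 -> HIT, frames=[3,5,1] (faults so far: 3)
  step 5: ref 3 -> HIT, frames=[3,5,1] (faults so far: 3)
  step 6: ref 1 -> HIT, frames=[3,5,1] (faults so far: 3)
  step 7: ref 4 -> FAULT, evict 3, frames=[4,5,1] (faults so far: 4)
  step 8: ref 4 -> HIT, frames=[4,5,1] (faults so far: 4)
  step 9: ref 4 -> HIT, frames=[4,5,1] (faults so far: 4)
  step 10: ref 3 -> FAULT, evict 5, frames=[4,3,1] (faults so far: 5)
  step 11: ref 3 -> HIT, frames=[4,3,1] (faults so far: 5)
  step 12: ref 4 -> HIT, frames=[4,3,1] (faults so far: 5)
  step 13: ref 5 -> FAULT, evict 1, frames=[4,3,5] (faults so far: 6)
  step 14: ref 3 -> HIT, frames=[4,3,5] (faults so far: 6)
  step 15: ref 4 -> HIT, frames=[4,3,5] (faults so far: 6)
  FIFO total faults: 6
--- LRU ---
  step 0: ref 3 -> FAULT, frames=[3,-,-] (faults so far: 1)
  step 1: ref 5 -> FAULT, frames=[3,5,-] (faults so far: 2)
  step 2: ref 5 -> HIT, frames=[3,5,-] (faults so far: 2)
  step 3: ref 1 -> FAULT, frames=[3,5,1] (faults so far: 3)
  step 4: ref 1 -> HIT, frames=[3,5,1] (faults so far: 3)
  step 5: ref 3 -> HIT, frames=[3,5,1] (faults so far: 3)
  step 6: ref 1 -> HIT, frames=[3,5,1] (faults so far: 3)
  step 7: ref 4 -> FAULT, evict 5, frames=[3,4,1] (faults so far: 4)
  step 8: ref 4 -> HIT, frames=[3,4,1] (faults so far: 4)
  step 9: ref 4 -> HIT, frames=[3,4,1] (faults so far: 4)
  step 10: ref 3 -> HIT, frames=[3,4,1] (faults so far: 4)
  step 11: ref 3 -> HIT, frames=[3,4,1] (faults so far: 4)
  step 12: ref 4 -> HIT, frames=[3,4,1] (faults so far: 4)
  step 13: ref 5 -> FAULT, evict 1, frames=[3,4,5] (faults so far: 5)
  step 14: ref 3 -> HIT, frames=[3,4,5] (faults so far: 5)
  step 15: ref 4 -> HIT, frames=[3,4,5] (faults so far: 5)
  LRU total faults: 5
--- Optimal ---
  step 0: ref 3 -> FAULT, frames=[3,-,-] (faults so far: 1)
  step 1: ref 5 -> FAULT, frames=[3,5,-] (faults so far: 2)
  step 2: ref 5 -> HIT, frames=[3,5,-] (faults so far: 2)
  step 3: ref 1 -> FAULT, frames=[3,5,1] (faults so far: 3)
  step 4: ref 1 -> HIT, frames=[3,5,1] (faults so far: 3)
  step 5: ref 3 -> HIT, frames=[3,5,1] (faults so far: 3)
  step 6: ref 1 -> HIT, frames=[3,5,1] (faults so far: 3)
  step 7: ref 4 -> FAULT, evict 1, frames=[3,5,4] (faults so far: 4)
  step 8: ref 4 -> HIT, frames=[3,5,4] (faults so far: 4)
  step 9: ref 4 -> HIT, frames=[3,5,4] (faults so far: 4)
  step 10: ref 3 -> HIT, frames=[3,5,4] (faults so far: 4)
  step 11: ref 3 -> HIT, frames=[3,5,4] (faults so far: 4)
  step 12: ref 4 -> HIT, frames=[3,5,4] (faults so far: 4)
  step 13: ref 5 -> HIT, frames=[3,5,4] (faults so far: 4)
  step 14: ref 3 -> HIT, frames=[3,5,4] (faults so far: 4)
  step 15: ref 4 -> HIT, frames=[3,5,4] (faults so far: 4)
  Optimal total faults: 4

Answer: 6 5 4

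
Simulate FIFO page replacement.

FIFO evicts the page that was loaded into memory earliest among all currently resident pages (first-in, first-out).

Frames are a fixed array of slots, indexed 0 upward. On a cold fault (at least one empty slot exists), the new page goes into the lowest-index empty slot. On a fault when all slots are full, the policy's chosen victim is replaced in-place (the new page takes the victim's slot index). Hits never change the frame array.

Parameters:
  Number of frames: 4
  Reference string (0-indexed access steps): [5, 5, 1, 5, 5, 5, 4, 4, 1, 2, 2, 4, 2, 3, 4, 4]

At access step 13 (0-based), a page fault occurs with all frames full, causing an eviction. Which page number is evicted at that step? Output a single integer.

Step 0: ref 5 -> FAULT, frames=[5,-,-,-]
Step 1: ref 5 -> HIT, frames=[5,-,-,-]
Step 2: ref 1 -> FAULT, frames=[5,1,-,-]
Step 3: ref 5 -> HIT, frames=[5,1,-,-]
Step 4: ref 5 -> HIT, frames=[5,1,-,-]
Step 5: ref 5 -> HIT, frames=[5,1,-,-]
Step 6: ref 4 -> FAULT, frames=[5,1,4,-]
Step 7: ref 4 -> HIT, frames=[5,1,4,-]
Step 8: ref 1 -> HIT, frames=[5,1,4,-]
Step 9: ref 2 -> FAULT, frames=[5,1,4,2]
Step 10: ref 2 -> HIT, frames=[5,1,4,2]
Step 11: ref 4 -> HIT, frames=[5,1,4,2]
Step 12: ref 2 -> HIT, frames=[5,1,4,2]
Step 13: ref 3 -> FAULT, evict 5, frames=[3,1,4,2]
At step 13: evicted page 5

Answer: 5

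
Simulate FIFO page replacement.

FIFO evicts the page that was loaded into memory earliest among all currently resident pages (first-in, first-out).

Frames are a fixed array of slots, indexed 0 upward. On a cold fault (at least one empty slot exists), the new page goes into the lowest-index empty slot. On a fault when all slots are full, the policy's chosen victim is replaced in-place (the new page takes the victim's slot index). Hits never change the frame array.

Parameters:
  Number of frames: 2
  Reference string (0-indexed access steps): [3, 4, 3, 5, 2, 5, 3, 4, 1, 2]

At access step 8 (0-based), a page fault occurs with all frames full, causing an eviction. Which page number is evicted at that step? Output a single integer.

Answer: 3

Derivation:
Step 0: ref 3 -> FAULT, frames=[3,-]
Step 1: ref 4 -> FAULT, frames=[3,4]
Step 2: ref 3 -> HIT, frames=[3,4]
Step 3: ref 5 -> FAULT, evict 3, frames=[5,4]
Step 4: ref 2 -> FAULT, evict 4, frames=[5,2]
Step 5: ref 5 -> HIT, frames=[5,2]
Step 6: ref 3 -> FAULT, evict 5, frames=[3,2]
Step 7: ref 4 -> FAULT, evict 2, frames=[3,4]
Step 8: ref 1 -> FAULT, evict 3, frames=[1,4]
At step 8: evicted page 3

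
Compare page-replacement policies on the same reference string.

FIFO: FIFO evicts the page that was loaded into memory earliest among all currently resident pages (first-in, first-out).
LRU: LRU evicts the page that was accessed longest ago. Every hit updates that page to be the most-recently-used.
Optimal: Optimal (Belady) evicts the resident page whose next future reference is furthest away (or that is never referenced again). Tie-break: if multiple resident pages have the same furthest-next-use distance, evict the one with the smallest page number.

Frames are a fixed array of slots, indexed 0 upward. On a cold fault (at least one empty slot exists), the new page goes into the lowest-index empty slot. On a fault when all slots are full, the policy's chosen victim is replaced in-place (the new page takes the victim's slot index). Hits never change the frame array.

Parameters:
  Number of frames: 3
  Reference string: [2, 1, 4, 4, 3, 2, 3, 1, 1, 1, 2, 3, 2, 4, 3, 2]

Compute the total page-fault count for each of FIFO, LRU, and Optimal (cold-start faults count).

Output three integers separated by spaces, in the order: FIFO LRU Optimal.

--- FIFO ---
  step 0: ref 2 -> FAULT, frames=[2,-,-] (faults so far: 1)
  step 1: ref 1 -> FAULT, frames=[2,1,-] (faults so far: 2)
  step 2: ref 4 -> FAULT, frames=[2,1,4] (faults so far: 3)
  step 3: ref 4 -> HIT, frames=[2,1,4] (faults so far: 3)
  step 4: ref 3 -> FAULT, evict 2, frames=[3,1,4] (faults so far: 4)
  step 5: ref 2 -> FAULT, evict 1, frames=[3,2,4] (faults so far: 5)
  step 6: ref 3 -> HIT, frames=[3,2,4] (faults so far: 5)
  step 7: ref 1 -> FAULT, evict 4, frames=[3,2,1] (faults so far: 6)
  step 8: ref 1 -> HIT, frames=[3,2,1] (faults so far: 6)
  step 9: ref 1 -> HIT, frames=[3,2,1] (faults so far: 6)
  step 10: ref 2 -> HIT, frames=[3,2,1] (faults so far: 6)
  step 11: ref 3 -> HIT, frames=[3,2,1] (faults so far: 6)
  step 12: ref 2 -> HIT, frames=[3,2,1] (faults so far: 6)
  step 13: ref 4 -> FAULT, evict 3, frames=[4,2,1] (faults so far: 7)
  step 14: ref 3 -> FAULT, evict 2, frames=[4,3,1] (faults so far: 8)
  step 15: ref 2 -> FAULT, evict 1, frames=[4,3,2] (faults so far: 9)
  FIFO total faults: 9
--- LRU ---
  step 0: ref 2 -> FAULT, frames=[2,-,-] (faults so far: 1)
  step 1: ref 1 -> FAULT, frames=[2,1,-] (faults so far: 2)
  step 2: ref 4 -> FAULT, frames=[2,1,4] (faults so far: 3)
  step 3: ref 4 -> HIT, frames=[2,1,4] (faults so far: 3)
  step 4: ref 3 -> FAULT, evict 2, frames=[3,1,4] (faults so far: 4)
  step 5: ref 2 -> FAULT, evict 1, frames=[3,2,4] (faults so far: 5)
  step 6: ref 3 -> HIT, frames=[3,2,4] (faults so far: 5)
  step 7: ref 1 -> FAULT, evict 4, frames=[3,2,1] (faults so far: 6)
  step 8: ref 1 -> HIT, frames=[3,2,1] (faults so far: 6)
  step 9: ref 1 -> HIT, frames=[3,2,1] (faults so far: 6)
  step 10: ref 2 -> HIT, frames=[3,2,1] (faults so far: 6)
  step 11: ref 3 -> HIT, frames=[3,2,1] (faults so far: 6)
  step 12: ref 2 -> HIT, frames=[3,2,1] (faults so far: 6)
  step 13: ref 4 -> FAULT, evict 1, frames=[3,2,4] (faults so far: 7)
  step 14: ref 3 -> HIT, frames=[3,2,4] (faults so far: 7)
  step 15: ref 2 -> HIT, frames=[3,2,4] (faults so far: 7)
  LRU total faults: 7
--- Optimal ---
  step 0: ref 2 -> FAULT, frames=[2,-,-] (faults so far: 1)
  step 1: ref 1 -> FAULT, frames=[2,1,-] (faults so far: 2)
  step 2: ref 4 -> FAULT, frames=[2,1,4] (faults so far: 3)
  step 3: ref 4 -> HIT, frames=[2,1,4] (faults so far: 3)
  step 4: ref 3 -> FAULT, evict 4, frames=[2,1,3] (faults so far: 4)
  step 5: ref 2 -> HIT, frames=[2,1,3] (faults so far: 4)
  step 6: ref 3 -> HIT, frames=[2,1,3] (faults so far: 4)
  step 7: ref 1 -> HIT, frames=[2,1,3] (faults so far: 4)
  step 8: ref 1 -> HIT, frames=[2,1,3] (faults so far: 4)
  step 9: ref 1 -> HIT, frames=[2,1,3] (faults so far: 4)
  step 10: ref 2 -> HIT, frames=[2,1,3] (faults so far: 4)
  step 11: ref 3 -> HIT, frames=[2,1,3] (faults so far: 4)
  step 12: ref 2 -> HIT, frames=[2,1,3] (faults so far: 4)
  step 13: ref 4 -> FAULT, evict 1, frames=[2,4,3] (faults so far: 5)
  step 14: ref 3 -> HIT, frames=[2,4,3] (faults so far: 5)
  step 15: ref 2 -> HIT, frames=[2,4,3] (faults so far: 5)
  Optimal total faults: 5

Answer: 9 7 5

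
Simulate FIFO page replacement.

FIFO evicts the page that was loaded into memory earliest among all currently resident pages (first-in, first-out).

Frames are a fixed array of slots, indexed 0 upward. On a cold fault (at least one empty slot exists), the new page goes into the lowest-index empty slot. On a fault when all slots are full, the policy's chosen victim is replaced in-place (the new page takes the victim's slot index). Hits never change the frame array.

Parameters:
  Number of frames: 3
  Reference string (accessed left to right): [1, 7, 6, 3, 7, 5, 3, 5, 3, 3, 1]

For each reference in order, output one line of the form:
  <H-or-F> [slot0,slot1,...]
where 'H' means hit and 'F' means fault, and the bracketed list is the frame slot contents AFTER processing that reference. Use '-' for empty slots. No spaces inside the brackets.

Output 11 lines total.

F [1,-,-]
F [1,7,-]
F [1,7,6]
F [3,7,6]
H [3,7,6]
F [3,5,6]
H [3,5,6]
H [3,5,6]
H [3,5,6]
H [3,5,6]
F [3,5,1]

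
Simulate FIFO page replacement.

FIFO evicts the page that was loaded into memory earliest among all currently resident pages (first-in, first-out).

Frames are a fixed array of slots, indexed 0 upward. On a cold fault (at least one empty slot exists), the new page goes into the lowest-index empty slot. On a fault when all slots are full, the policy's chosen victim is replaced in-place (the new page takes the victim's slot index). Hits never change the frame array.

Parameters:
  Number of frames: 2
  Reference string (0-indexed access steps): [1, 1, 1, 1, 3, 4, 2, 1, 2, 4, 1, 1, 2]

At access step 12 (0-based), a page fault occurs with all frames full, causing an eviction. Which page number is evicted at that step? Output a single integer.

Answer: 1

Derivation:
Step 0: ref 1 -> FAULT, frames=[1,-]
Step 1: ref 1 -> HIT, frames=[1,-]
Step 2: ref 1 -> HIT, frames=[1,-]
Step 3: ref 1 -> HIT, frames=[1,-]
Step 4: ref 3 -> FAULT, frames=[1,3]
Step 5: ref 4 -> FAULT, evict 1, frames=[4,3]
Step 6: ref 2 -> FAULT, evict 3, frames=[4,2]
Step 7: ref 1 -> FAULT, evict 4, frames=[1,2]
Step 8: ref 2 -> HIT, frames=[1,2]
Step 9: ref 4 -> FAULT, evict 2, frames=[1,4]
Step 10: ref 1 -> HIT, frames=[1,4]
Step 11: ref 1 -> HIT, frames=[1,4]
Step 12: ref 2 -> FAULT, evict 1, frames=[2,4]
At step 12: evicted page 1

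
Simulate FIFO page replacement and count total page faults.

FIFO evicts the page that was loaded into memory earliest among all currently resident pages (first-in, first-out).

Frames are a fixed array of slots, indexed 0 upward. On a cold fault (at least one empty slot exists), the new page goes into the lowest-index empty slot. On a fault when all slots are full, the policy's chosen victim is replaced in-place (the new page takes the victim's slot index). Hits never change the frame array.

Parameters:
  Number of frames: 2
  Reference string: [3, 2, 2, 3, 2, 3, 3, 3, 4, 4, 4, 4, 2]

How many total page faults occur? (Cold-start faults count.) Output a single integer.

Step 0: ref 3 → FAULT, frames=[3,-]
Step 1: ref 2 → FAULT, frames=[3,2]
Step 2: ref 2 → HIT, frames=[3,2]
Step 3: ref 3 → HIT, frames=[3,2]
Step 4: ref 2 → HIT, frames=[3,2]
Step 5: ref 3 → HIT, frames=[3,2]
Step 6: ref 3 → HIT, frames=[3,2]
Step 7: ref 3 → HIT, frames=[3,2]
Step 8: ref 4 → FAULT (evict 3), frames=[4,2]
Step 9: ref 4 → HIT, frames=[4,2]
Step 10: ref 4 → HIT, frames=[4,2]
Step 11: ref 4 → HIT, frames=[4,2]
Step 12: ref 2 → HIT, frames=[4,2]
Total faults: 3

Answer: 3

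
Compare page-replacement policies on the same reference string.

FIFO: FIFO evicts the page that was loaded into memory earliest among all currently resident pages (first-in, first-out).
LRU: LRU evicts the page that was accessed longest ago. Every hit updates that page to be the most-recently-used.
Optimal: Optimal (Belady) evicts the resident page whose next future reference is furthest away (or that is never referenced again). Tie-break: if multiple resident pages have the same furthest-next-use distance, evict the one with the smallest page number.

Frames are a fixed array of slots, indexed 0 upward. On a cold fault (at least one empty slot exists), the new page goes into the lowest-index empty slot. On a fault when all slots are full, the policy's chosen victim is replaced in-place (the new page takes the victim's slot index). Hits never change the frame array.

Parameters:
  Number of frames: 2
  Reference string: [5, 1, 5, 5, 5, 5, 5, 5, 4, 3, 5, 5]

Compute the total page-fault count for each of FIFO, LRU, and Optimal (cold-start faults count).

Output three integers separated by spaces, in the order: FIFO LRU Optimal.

Answer: 5 5 4

Derivation:
--- FIFO ---
  step 0: ref 5 -> FAULT, frames=[5,-] (faults so far: 1)
  step 1: ref 1 -> FAULT, frames=[5,1] (faults so far: 2)
  step 2: ref 5 -> HIT, frames=[5,1] (faults so far: 2)
  step 3: ref 5 -> HIT, frames=[5,1] (faults so far: 2)
  step 4: ref 5 -> HIT, frames=[5,1] (faults so far: 2)
  step 5: ref 5 -> HIT, frames=[5,1] (faults so far: 2)
  step 6: ref 5 -> HIT, frames=[5,1] (faults so far: 2)
  step 7: ref 5 -> HIT, frames=[5,1] (faults so far: 2)
  step 8: ref 4 -> FAULT, evict 5, frames=[4,1] (faults so far: 3)
  step 9: ref 3 -> FAULT, evict 1, frames=[4,3] (faults so far: 4)
  step 10: ref 5 -> FAULT, evict 4, frames=[5,3] (faults so far: 5)
  step 11: ref 5 -> HIT, frames=[5,3] (faults so far: 5)
  FIFO total faults: 5
--- LRU ---
  step 0: ref 5 -> FAULT, frames=[5,-] (faults so far: 1)
  step 1: ref 1 -> FAULT, frames=[5,1] (faults so far: 2)
  step 2: ref 5 -> HIT, frames=[5,1] (faults so far: 2)
  step 3: ref 5 -> HIT, frames=[5,1] (faults so far: 2)
  step 4: ref 5 -> HIT, frames=[5,1] (faults so far: 2)
  step 5: ref 5 -> HIT, frames=[5,1] (faults so far: 2)
  step 6: ref 5 -> HIT, frames=[5,1] (faults so far: 2)
  step 7: ref 5 -> HIT, frames=[5,1] (faults so far: 2)
  step 8: ref 4 -> FAULT, evict 1, frames=[5,4] (faults so far: 3)
  step 9: ref 3 -> FAULT, evict 5, frames=[3,4] (faults so far: 4)
  step 10: ref 5 -> FAULT, evict 4, frames=[3,5] (faults so far: 5)
  step 11: ref 5 -> HIT, frames=[3,5] (faults so far: 5)
  LRU total faults: 5
--- Optimal ---
  step 0: ref 5 -> FAULT, frames=[5,-] (faults so far: 1)
  step 1: ref 1 -> FAULT, frames=[5,1] (faults so far: 2)
  step 2: ref 5 -> HIT, frames=[5,1] (faults so far: 2)
  step 3: ref 5 -> HIT, frames=[5,1] (faults so far: 2)
  step 4: ref 5 -> HIT, frames=[5,1] (faults so far: 2)
  step 5: ref 5 -> HIT, frames=[5,1] (faults so far: 2)
  step 6: ref 5 -> HIT, frames=[5,1] (faults so far: 2)
  step 7: ref 5 -> HIT, frames=[5,1] (faults so far: 2)
  step 8: ref 4 -> FAULT, evict 1, frames=[5,4] (faults so far: 3)
  step 9: ref 3 -> FAULT, evict 4, frames=[5,3] (faults so far: 4)
  step 10: ref 5 -> HIT, frames=[5,3] (faults so far: 4)
  step 11: ref 5 -> HIT, frames=[5,3] (faults so far: 4)
  Optimal total faults: 4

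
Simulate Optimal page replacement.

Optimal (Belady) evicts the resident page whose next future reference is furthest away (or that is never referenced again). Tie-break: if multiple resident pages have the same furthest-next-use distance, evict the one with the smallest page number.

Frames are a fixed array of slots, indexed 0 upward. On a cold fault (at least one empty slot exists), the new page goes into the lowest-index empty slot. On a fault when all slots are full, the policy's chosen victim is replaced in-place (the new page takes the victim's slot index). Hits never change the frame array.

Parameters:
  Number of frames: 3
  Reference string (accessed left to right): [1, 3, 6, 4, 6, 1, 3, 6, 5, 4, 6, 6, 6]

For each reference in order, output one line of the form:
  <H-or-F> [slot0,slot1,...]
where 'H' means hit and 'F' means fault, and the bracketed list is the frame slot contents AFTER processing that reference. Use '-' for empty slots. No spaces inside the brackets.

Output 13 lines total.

F [1,-,-]
F [1,3,-]
F [1,3,6]
F [1,4,6]
H [1,4,6]
H [1,4,6]
F [3,4,6]
H [3,4,6]
F [5,4,6]
H [5,4,6]
H [5,4,6]
H [5,4,6]
H [5,4,6]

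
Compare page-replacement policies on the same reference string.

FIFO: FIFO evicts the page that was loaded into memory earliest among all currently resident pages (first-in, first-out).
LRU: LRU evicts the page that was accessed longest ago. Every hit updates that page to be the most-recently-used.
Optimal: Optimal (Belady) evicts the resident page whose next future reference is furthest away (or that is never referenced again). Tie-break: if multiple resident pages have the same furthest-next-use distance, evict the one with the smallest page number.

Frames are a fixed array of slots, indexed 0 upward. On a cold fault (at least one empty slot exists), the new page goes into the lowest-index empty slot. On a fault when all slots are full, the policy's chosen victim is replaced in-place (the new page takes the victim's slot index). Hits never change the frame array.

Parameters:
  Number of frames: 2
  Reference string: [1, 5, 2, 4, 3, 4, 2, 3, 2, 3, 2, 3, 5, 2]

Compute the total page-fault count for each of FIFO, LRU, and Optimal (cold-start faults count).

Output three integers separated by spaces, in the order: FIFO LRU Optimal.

--- FIFO ---
  step 0: ref 1 -> FAULT, frames=[1,-] (faults so far: 1)
  step 1: ref 5 -> FAULT, frames=[1,5] (faults so far: 2)
  step 2: ref 2 -> FAULT, evict 1, frames=[2,5] (faults so far: 3)
  step 3: ref 4 -> FAULT, evict 5, frames=[2,4] (faults so far: 4)
  step 4: ref 3 -> FAULT, evict 2, frames=[3,4] (faults so far: 5)
  step 5: ref 4 -> HIT, frames=[3,4] (faults so far: 5)
  step 6: ref 2 -> FAULT, evict 4, frames=[3,2] (faults so far: 6)
  step 7: ref 3 -> HIT, frames=[3,2] (faults so far: 6)
  step 8: ref 2 -> HIT, frames=[3,2] (faults so far: 6)
  step 9: ref 3 -> HIT, frames=[3,2] (faults so far: 6)
  step 10: ref 2 -> HIT, frames=[3,2] (faults so far: 6)
  step 11: ref 3 -> HIT, frames=[3,2] (faults so far: 6)
  step 12: ref 5 -> FAULT, evict 3, frames=[5,2] (faults so far: 7)
  step 13: ref 2 -> HIT, frames=[5,2] (faults so far: 7)
  FIFO total faults: 7
--- LRU ---
  step 0: ref 1 -> FAULT, frames=[1,-] (faults so far: 1)
  step 1: ref 5 -> FAULT, frames=[1,5] (faults so far: 2)
  step 2: ref 2 -> FAULT, evict 1, frames=[2,5] (faults so far: 3)
  step 3: ref 4 -> FAULT, evict 5, frames=[2,4] (faults so far: 4)
  step 4: ref 3 -> FAULT, evict 2, frames=[3,4] (faults so far: 5)
  step 5: ref 4 -> HIT, frames=[3,4] (faults so far: 5)
  step 6: ref 2 -> FAULT, evict 3, frames=[2,4] (faults so far: 6)
  step 7: ref 3 -> FAULT, evict 4, frames=[2,3] (faults so far: 7)
  step 8: ref 2 -> HIT, frames=[2,3] (faults so far: 7)
  step 9: ref 3 -> HIT, frames=[2,3] (faults so far: 7)
  step 10: ref 2 -> HIT, frames=[2,3] (faults so far: 7)
  step 11: ref 3 -> HIT, frames=[2,3] (faults so far: 7)
  step 12: ref 5 -> FAULT, evict 2, frames=[5,3] (faults so far: 8)
  step 13: ref 2 -> FAULT, evict 3, frames=[5,2] (faults so far: 9)
  LRU total faults: 9
--- Optimal ---
  step 0: ref 1 -> FAULT, frames=[1,-] (faults so far: 1)
  step 1: ref 5 -> FAULT, frames=[1,5] (faults so far: 2)
  step 2: ref 2 -> FAULT, evict 1, frames=[2,5] (faults so far: 3)
  step 3: ref 4 -> FAULT, evict 5, frames=[2,4] (faults so far: 4)
  step 4: ref 3 -> FAULT, evict 2, frames=[3,4] (faults so far: 5)
  step 5: ref 4 -> HIT, frames=[3,4] (faults so far: 5)
  step 6: ref 2 -> FAULT, evict 4, frames=[3,2] (faults so far: 6)
  step 7: ref 3 -> HIT, frames=[3,2] (faults so far: 6)
  step 8: ref 2 -> HIT, frames=[3,2] (faults so far: 6)
  step 9: ref 3 -> HIT, frames=[3,2] (faults so far: 6)
  step 10: ref 2 -> HIT, frames=[3,2] (faults so far: 6)
  step 11: ref 3 -> HIT, frames=[3,2] (faults so far: 6)
  step 12: ref 5 -> FAULT, evict 3, frames=[5,2] (faults so far: 7)
  step 13: ref 2 -> HIT, frames=[5,2] (faults so far: 7)
  Optimal total faults: 7

Answer: 7 9 7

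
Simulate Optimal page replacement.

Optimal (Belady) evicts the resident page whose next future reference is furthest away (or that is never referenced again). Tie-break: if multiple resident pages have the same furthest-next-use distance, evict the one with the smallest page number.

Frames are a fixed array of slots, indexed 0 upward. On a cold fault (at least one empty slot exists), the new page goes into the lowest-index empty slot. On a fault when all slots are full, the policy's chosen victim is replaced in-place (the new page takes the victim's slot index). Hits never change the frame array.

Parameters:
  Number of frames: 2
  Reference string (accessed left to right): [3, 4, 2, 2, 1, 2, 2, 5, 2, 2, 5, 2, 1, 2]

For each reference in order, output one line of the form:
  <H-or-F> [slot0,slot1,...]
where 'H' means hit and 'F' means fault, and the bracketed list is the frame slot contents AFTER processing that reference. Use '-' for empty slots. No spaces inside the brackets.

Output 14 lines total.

F [3,-]
F [3,4]
F [2,4]
H [2,4]
F [2,1]
H [2,1]
H [2,1]
F [2,5]
H [2,5]
H [2,5]
H [2,5]
H [2,5]
F [2,1]
H [2,1]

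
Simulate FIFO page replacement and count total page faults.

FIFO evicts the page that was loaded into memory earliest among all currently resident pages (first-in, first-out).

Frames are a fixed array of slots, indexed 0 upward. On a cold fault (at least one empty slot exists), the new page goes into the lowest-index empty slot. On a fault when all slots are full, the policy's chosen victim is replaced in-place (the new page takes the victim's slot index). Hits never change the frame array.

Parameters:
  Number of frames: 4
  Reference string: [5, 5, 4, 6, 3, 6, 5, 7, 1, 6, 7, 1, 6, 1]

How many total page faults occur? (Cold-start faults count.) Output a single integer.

Answer: 6

Derivation:
Step 0: ref 5 → FAULT, frames=[5,-,-,-]
Step 1: ref 5 → HIT, frames=[5,-,-,-]
Step 2: ref 4 → FAULT, frames=[5,4,-,-]
Step 3: ref 6 → FAULT, frames=[5,4,6,-]
Step 4: ref 3 → FAULT, frames=[5,4,6,3]
Step 5: ref 6 → HIT, frames=[5,4,6,3]
Step 6: ref 5 → HIT, frames=[5,4,6,3]
Step 7: ref 7 → FAULT (evict 5), frames=[7,4,6,3]
Step 8: ref 1 → FAULT (evict 4), frames=[7,1,6,3]
Step 9: ref 6 → HIT, frames=[7,1,6,3]
Step 10: ref 7 → HIT, frames=[7,1,6,3]
Step 11: ref 1 → HIT, frames=[7,1,6,3]
Step 12: ref 6 → HIT, frames=[7,1,6,3]
Step 13: ref 1 → HIT, frames=[7,1,6,3]
Total faults: 6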